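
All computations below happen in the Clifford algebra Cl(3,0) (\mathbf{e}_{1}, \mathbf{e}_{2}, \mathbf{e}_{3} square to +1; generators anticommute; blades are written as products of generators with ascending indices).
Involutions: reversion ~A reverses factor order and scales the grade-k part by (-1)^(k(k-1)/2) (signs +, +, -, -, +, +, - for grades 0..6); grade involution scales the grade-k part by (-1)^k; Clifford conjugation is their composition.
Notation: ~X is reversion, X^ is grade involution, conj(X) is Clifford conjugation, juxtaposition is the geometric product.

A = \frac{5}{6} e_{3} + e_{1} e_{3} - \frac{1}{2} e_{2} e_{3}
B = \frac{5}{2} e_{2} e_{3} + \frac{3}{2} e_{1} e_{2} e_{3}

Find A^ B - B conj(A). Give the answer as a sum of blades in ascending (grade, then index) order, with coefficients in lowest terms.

first term: \frac{5}{4} + \frac{3}{4} e_{1} + \frac{43}{12} e_{2} - \frac{15}{4} e_{1} e_{2}
second term: -\frac{5}{4} - \frac{3}{4} e_{1} - \frac{43}{12} e_{2} - \frac{15}{4} e_{1} e_{2}
Answer: \frac{5}{2} + \frac{3}{2} e_{1} + \frac{43}{6} e_{2}


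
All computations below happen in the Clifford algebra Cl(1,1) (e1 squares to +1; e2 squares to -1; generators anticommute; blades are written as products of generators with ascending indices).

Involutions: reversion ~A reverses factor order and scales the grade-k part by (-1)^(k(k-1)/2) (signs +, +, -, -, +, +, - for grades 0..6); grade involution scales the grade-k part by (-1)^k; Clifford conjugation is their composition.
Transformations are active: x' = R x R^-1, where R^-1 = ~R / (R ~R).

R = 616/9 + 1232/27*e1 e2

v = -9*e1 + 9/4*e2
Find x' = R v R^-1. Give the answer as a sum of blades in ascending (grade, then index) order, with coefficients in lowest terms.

~R = 616/9 - 1232/27*e1 e2, and R ~R = 1897280/729, so R^-1 = ~R / (1897280/729).
R v = -2156/3*e1 + 1694/3*e2
Answer: -144/5*e1 + 549/20*e2


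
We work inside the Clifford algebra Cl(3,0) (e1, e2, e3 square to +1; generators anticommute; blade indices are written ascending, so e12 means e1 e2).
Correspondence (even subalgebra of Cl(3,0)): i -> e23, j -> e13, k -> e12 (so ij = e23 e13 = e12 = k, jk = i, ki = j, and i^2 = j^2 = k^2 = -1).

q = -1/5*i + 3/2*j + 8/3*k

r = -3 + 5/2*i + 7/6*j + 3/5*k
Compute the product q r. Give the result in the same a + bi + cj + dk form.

In blades: q = 8/3*e12 + 3/2*e13 - 1/5*e23, r = -3 + 3/5*e12 + 7/6*e13 + 5/2*e23.
Distribute q over r term by term (generator squares from the signature, products reordered to ascending indices): (8/3*e12)*r = -8/5 - 8*e12 + 20/3*e13 - 28/9*e23; (3/2*e13)*r = -7/4 - 15/4*e12 - 9/2*e13 + 9/10*e23; (-1/5*e23)*r = 1/2 - 7/30*e12 + 3/25*e13 + 3/5*e23.
Sum: -57/20 - 719/60*e12 + 343/150*e13 - 29/18*e23; translating back through the correspondence:
Answer: -57/20 - 29/18*i + 343/150*j - 719/60*k


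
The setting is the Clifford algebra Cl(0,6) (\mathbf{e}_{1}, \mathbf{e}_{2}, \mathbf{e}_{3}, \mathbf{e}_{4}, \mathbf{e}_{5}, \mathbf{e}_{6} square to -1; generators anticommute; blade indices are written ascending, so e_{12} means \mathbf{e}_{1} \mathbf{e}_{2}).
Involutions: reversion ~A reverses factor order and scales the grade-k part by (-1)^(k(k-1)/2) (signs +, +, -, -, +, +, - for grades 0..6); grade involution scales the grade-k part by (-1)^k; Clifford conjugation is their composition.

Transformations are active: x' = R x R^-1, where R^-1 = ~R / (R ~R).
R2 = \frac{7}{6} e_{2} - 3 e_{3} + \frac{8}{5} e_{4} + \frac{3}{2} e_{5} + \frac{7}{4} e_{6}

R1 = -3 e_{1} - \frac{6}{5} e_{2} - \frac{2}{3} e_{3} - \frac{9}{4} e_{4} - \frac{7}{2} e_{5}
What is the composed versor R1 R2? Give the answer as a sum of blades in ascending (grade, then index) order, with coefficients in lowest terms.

Distribute over the terms of R1 (each basis-blade product reordered to ascending indices, repeated generators contracted through their squares):
(-3 e_{1}) R2 = -\frac{7}{2} e_{12} + 9 e_{13} - \frac{24}{5} e_{14} - \frac{9}{2} e_{15} - \frac{21}{4} e_{16}
(-\frac{6}{5} e_{2}) R2 = \frac{7}{5} + \frac{18}{5} e_{23} - \frac{48}{25} e_{24} - \frac{9}{5} e_{25} - \frac{21}{10} e_{26}
(-\frac{2}{3} e_{3}) R2 = -2 + \frac{7}{9} e_{23} - \frac{16}{15} e_{34} - e_{35} - \frac{7}{6} e_{36}
(-\frac{9}{4} e_{4}) R2 = \frac{18}{5} + \frac{21}{8} e_{24} - \frac{27}{4} e_{34} - \frac{27}{8} e_{45} - \frac{63}{16} e_{46}
(-\frac{7}{2} e_{5}) R2 = \frac{21}{4} + \frac{49}{12} e_{25} - \frac{21}{2} e_{35} + \frac{28}{5} e_{45} - \frac{49}{8} e_{56}
Summing the partial products and collecting blades:
Answer: \frac{33}{4} - \frac{7}{2} e_{12} + 9 e_{13} - \frac{24}{5} e_{14} - \frac{9}{2} e_{15} - \frac{21}{4} e_{16} + \frac{197}{45} e_{23} + \frac{141}{200} e_{24} + \frac{137}{60} e_{25} - \frac{21}{10} e_{26} - \frac{469}{60} e_{34} - \frac{23}{2} e_{35} - \frac{7}{6} e_{36} + \frac{89}{40} e_{45} - \frac{63}{16} e_{46} - \frac{49}{8} e_{56}


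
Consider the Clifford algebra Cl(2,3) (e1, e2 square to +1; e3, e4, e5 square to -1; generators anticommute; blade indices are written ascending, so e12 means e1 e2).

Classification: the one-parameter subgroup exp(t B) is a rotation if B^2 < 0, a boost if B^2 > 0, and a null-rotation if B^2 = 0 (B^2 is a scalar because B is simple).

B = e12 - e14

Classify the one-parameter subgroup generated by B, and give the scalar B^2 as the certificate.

B^2 term by term: the squares give (1)^2*(e12)^2 + (-1)^2*(e14)^2 = 1*(-1) + 1*(+1) = 0 (each basis 2-blade squares to minus the product of its generators' squares); cross terms between blades sharing an index anticommute and cancel. So B^2 = 0.
Answer: null-rotation, certificate B^2 = 0. The class reads off the invariant scalar 0 directly.


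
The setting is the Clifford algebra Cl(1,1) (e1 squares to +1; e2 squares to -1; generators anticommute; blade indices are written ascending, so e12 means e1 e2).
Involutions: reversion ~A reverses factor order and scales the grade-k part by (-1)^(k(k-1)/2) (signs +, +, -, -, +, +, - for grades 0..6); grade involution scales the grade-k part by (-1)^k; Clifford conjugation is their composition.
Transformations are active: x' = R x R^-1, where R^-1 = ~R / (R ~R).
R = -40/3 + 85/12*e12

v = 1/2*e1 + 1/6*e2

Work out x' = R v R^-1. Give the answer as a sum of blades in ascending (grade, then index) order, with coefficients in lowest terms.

~R = -40/3 - 85/12*e12, and R ~R = 6125/48, so R^-1 = ~R / (6125/48).
R v = -565/72*e1 - 415/72*e2
Answer: 5027/4410*e1 + 4577/4410*e2


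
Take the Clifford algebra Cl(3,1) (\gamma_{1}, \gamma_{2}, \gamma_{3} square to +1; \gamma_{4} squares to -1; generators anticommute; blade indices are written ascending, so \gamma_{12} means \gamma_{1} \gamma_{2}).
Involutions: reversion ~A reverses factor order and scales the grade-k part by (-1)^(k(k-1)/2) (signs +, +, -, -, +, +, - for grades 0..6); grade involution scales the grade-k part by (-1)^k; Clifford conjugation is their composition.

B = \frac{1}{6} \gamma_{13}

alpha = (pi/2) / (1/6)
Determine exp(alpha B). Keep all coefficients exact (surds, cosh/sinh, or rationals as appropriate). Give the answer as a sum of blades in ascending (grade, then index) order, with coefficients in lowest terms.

B^2 = (\frac{1}{6})^2*(\gamma_{13})^2 = \frac{1}{36}*(-1) = -\frac{1}{36} (a basis 2-blade squares to minus the product of its generators' squares).
B^2 = -\frac{1}{36} — the negative square puts this in the circular regime; l = \frac{1}{6}, alpha*l = \frac{\pi}{2}, so exp(alpha B) = cos(\frac{\pi}{2}) + (sin(\frac{\pi}{2})/(\frac{1}{6}))*B = 0 + (6)*B.
Answer: \gamma_{13}


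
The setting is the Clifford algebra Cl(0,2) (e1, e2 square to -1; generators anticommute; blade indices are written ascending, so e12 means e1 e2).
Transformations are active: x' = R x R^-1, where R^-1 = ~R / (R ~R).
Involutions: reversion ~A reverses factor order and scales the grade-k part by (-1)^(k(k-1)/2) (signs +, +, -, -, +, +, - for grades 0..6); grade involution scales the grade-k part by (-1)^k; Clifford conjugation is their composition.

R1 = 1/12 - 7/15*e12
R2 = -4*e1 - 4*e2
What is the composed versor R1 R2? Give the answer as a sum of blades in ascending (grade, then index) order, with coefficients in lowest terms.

Distribute over the terms of R1 (each basis-blade product reordered to ascending indices, repeated generators contracted through their squares):
(1/12) R2 = -1/3*e1 - 1/3*e2
(-7/15*e12) R2 = -28/15*e1 + 28/15*e2
Summing the partial products and collecting blades:
Answer: -11/5*e1 + 23/15*e2


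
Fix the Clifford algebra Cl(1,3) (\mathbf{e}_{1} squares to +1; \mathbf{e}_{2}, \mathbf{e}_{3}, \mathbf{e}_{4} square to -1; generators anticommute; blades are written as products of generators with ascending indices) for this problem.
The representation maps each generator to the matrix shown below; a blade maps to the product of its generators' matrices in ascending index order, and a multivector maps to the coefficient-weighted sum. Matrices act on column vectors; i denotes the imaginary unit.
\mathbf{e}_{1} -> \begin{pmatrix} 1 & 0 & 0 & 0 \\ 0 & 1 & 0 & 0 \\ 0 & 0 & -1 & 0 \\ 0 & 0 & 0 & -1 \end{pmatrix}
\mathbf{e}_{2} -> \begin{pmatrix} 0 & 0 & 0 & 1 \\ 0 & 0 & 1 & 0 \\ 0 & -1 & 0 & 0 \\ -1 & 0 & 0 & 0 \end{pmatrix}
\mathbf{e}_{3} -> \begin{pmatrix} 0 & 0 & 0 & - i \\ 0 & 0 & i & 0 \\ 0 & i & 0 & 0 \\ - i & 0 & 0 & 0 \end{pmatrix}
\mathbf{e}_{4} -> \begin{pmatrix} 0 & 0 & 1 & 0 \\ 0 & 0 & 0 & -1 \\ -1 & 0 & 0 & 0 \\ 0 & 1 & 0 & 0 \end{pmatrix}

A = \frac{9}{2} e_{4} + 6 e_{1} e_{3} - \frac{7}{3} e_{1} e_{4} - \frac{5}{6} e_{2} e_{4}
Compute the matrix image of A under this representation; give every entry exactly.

Bivector images (products of the table entries): rho(e_{1} e_{3}) = rho(\mathbf{e}_{1})rho(\mathbf{e}_{3}) = \begin{pmatrix} 0 & 0 & 0 & - i \\ 0 & 0 & i & 0 \\ 0 & - i & 0 & 0 \\ i & 0 & 0 & 0 \end{pmatrix}; rho(e_{1} e_{4}) = rho(\mathbf{e}_{1})rho(\mathbf{e}_{4}) = \begin{pmatrix} 0 & 0 & 1 & 0 \\ 0 & 0 & 0 & -1 \\ 1 & 0 & 0 & 0 \\ 0 & -1 & 0 & 0 \end{pmatrix}; rho(e_{2} e_{4}) = rho(\mathbf{e}_{2})rho(\mathbf{e}_{4}) = \begin{pmatrix} 0 & 1 & 0 & 0 \\ -1 & 0 & 0 & 0 \\ 0 & 0 & 0 & 1 \\ 0 & 0 & -1 & 0 \end{pmatrix}.
M = (\frac{9}{2})*rho(e_{4}) + (6)*rho(e_{1} e_{3}) + (-\frac{7}{3})*rho(e_{1} e_{4}) + (-\frac{5}{6})*rho(e_{2} e_{4}), summed entrywise:
Answer: \begin{pmatrix} 0 & - \frac{5}{6} & \frac{13}{6} & - 6 i \\ \frac{5}{6} & 0 & 6 i & - \frac{13}{6} \\ - \frac{41}{6} & - 6 i & 0 & - \frac{5}{6} \\ 6 i & \frac{41}{6} & \frac{5}{6} & 0 \end{pmatrix}


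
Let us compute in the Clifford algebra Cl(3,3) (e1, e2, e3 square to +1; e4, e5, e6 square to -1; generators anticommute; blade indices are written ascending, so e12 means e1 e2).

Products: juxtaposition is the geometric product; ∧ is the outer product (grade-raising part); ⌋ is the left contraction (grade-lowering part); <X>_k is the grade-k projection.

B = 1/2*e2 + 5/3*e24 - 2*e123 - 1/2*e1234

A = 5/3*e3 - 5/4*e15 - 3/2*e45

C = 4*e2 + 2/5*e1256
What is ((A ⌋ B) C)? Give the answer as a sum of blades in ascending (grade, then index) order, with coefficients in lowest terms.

step 1: -10/3*e12 - 5/6*e124
step 2: -40/3*e1 + 10/3*e14 + 4/3*e56 + 1/3*e456
Answer: -40/3*e1 + 10/3*e14 + 4/3*e56 + 1/3*e456


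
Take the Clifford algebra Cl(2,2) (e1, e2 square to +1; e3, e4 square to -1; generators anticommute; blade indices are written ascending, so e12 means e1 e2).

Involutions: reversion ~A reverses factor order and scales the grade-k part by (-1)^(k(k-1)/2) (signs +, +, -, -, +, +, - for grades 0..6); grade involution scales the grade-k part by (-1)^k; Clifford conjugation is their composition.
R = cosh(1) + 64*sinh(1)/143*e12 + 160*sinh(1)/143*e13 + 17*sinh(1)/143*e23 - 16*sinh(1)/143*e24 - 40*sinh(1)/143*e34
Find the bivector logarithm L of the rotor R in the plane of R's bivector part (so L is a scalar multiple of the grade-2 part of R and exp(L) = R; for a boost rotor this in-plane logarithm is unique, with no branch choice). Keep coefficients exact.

The scalar part of R is cosh(1), which determines |rapidity| via cosh; the sign lives in the bivector part, and pairing them (bivector part over sinh of the rapidity = the plane) gives the unique in-plane L = rapidity * plane.
Concretely: cosh(rapidity) = cosh(1) gives rapidity = ±1, and since rapidity/sinh(rapidity) is even the sign is immaterial: L = (rapidity/sinh(rapidity)) * <R>_2 = (1/sinh(1)) * <R>_2.
Answer: 64/143*e12 + 160/143*e13 + 17/143*e23 - 16/143*e24 - 40/143*e34


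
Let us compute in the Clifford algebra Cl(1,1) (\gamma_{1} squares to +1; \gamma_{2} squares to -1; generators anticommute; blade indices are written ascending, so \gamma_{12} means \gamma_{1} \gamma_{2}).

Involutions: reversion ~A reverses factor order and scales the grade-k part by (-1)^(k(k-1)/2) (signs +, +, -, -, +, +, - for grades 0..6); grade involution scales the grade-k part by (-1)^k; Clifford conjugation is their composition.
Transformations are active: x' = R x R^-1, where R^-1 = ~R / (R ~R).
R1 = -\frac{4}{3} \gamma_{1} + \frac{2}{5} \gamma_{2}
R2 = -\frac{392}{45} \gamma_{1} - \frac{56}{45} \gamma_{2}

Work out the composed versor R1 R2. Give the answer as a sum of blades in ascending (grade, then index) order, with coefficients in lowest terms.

Distribute over the terms of R1 (each basis-blade product reordered to ascending indices, repeated generators contracted through their squares):
(-\frac{4}{3} \gamma_{1}) R2 = \frac{1568}{135} + \frac{224}{135} \gamma_{12}
(\frac{2}{5} \gamma_{2}) R2 = \frac{112}{225} + \frac{784}{225} \gamma_{12}
Summing the partial products and collecting blades:
Answer: \frac{8176}{675} + \frac{3472}{675} \gamma_{12}


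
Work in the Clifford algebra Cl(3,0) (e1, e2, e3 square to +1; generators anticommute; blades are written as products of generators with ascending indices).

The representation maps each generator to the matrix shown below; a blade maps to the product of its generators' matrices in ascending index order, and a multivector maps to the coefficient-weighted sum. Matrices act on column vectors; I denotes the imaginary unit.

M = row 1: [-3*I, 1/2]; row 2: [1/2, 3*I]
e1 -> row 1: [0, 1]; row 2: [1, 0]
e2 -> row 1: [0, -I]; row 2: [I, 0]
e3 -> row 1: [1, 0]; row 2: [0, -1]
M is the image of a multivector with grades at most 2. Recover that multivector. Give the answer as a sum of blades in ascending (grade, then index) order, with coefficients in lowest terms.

Method: 1, rho(e1), rho(e2), rho(e3) form a trace-orthogonal basis of the 2x2 complex matrices (tr(X Y) = 2 if X = Y, else 0), so M = m0*1 + m1*rho(e1) + m2*rho(e2) + m3*rho(e3) with m0 = tr(M)/2 = 0, m1 = tr(M rho(e1))/2 = 1/2, m2 = tr(M rho(e2))/2 = 0, m3 = tr(M rho(e3))/2 = -3*I.
Multiplying table entries, the bivector images are rho(e1 e2) = I*rho(e3), rho(e1 e3) = -I*rho(e2), rho(e2 e3) = I*rho(e1); with real blade coefficients the real parts of m0..m3 are the coefficients of 1, e1, e2, e3 and the imaginary parts give the bivectors (e2 e3: Im m1, e1 e3: -Im m2, e1 e2: Im m3).
Answer: 1/2*e1 - 3*e1 e2


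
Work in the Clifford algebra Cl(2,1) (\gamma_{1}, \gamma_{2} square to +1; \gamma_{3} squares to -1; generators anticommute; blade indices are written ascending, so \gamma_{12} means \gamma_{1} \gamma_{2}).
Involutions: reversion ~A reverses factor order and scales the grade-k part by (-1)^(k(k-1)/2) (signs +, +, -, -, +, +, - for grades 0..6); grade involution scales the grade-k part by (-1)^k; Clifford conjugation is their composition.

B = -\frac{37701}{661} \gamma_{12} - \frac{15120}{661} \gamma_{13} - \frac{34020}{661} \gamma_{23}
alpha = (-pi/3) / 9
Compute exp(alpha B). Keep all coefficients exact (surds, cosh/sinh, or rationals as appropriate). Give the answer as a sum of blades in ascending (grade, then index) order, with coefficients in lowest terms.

B^2 term by term: the squares give (-\frac{37701}{661})^2*(\gamma_{12})^2 + (-\frac{15120}{661})^2*(\gamma_{13})^2 + (-\frac{34020}{661})^2*(\gamma_{23})^2 = \frac{1421365401}{436921}*(-1) + \frac{228614400}{436921}*(+1) + \frac{1157360400}{436921}*(+1) = -81 (each basis 2-blade squares to minus the product of its generators' squares); cross terms between blades sharing an index anticommute and cancel. So B^2 = -81.
B^2 = -81 — the series telescopes trigonometrically here: l = 9, alpha*l = - \frac{\pi}{3}, so exp(alpha B) = cos(- \frac{\pi}{3}) + (sin(- \frac{\pi}{3})/9)*B = \frac{1}{2} + (- \frac{\sqrt{3}}{18})*B.
Answer: \frac{1}{2} + \frac{4189 \sqrt{3}}{1322} \gamma_{12} + \frac{840 \sqrt{3}}{661} \gamma_{13} + \frac{1890 \sqrt{3}}{661} \gamma_{23}


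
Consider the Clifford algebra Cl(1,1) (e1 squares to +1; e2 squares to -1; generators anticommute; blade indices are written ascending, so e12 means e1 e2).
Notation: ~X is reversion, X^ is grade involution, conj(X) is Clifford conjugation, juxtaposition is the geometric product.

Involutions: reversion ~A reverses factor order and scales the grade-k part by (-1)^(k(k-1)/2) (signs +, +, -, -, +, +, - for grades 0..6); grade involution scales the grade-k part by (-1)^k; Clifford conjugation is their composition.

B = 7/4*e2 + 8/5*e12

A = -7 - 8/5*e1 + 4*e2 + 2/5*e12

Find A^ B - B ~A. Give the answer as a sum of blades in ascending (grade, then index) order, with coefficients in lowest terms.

first term: 191/25 - 71/10*e1 - 969/100*e2 - 42/5*e12
second term: -191/25 - 71/10*e1 - 969/100*e2 - 42/5*e12
Answer: 382/25


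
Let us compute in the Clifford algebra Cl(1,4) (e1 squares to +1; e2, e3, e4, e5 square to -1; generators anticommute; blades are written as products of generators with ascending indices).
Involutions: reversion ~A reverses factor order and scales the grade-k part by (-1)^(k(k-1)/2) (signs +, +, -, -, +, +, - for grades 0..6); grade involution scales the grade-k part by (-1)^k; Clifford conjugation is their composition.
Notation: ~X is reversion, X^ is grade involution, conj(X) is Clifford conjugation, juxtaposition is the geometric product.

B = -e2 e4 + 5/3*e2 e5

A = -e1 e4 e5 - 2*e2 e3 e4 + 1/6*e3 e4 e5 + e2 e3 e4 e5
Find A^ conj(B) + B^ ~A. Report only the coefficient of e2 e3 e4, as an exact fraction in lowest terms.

first term: 2*e3 + 5/3*e3 e4 + e3 e5 + 5/3*e1 e2 e4 + e1 e2 e5 + 5/18*e2 e3 e4 + 1/6*e2 e3 e5 + 10/3*e3 e4 e5
second term: -2*e3 - 5/3*e3 e4 - e3 e5 + 5/3*e1 e2 e4 + e1 e2 e5 + 5/18*e2 e3 e4 + 1/6*e2 e3 e5 + 10/3*e3 e4 e5
Answer: 5/9


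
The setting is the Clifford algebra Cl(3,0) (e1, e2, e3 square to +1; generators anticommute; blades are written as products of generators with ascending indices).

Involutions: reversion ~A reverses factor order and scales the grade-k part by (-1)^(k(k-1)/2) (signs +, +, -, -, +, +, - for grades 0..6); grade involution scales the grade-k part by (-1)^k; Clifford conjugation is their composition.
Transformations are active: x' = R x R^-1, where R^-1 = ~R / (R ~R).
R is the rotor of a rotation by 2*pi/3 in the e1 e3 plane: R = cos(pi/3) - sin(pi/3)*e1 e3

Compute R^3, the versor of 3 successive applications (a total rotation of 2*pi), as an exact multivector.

Half-angle bookkeeping: 3 applications in e1 e3 add up to rotor phase 3*pi/3 = pi, so R^3 = cos(pi) - sin(pi)*e1 e3.
cos(pi) = -1 and sin(pi) = 0, so R^3 = -1. The total rotation 2*pi is 1 full turn, so every vector returns to itself, yet the rotor is -1, on the OTHER sheet of the double cover (an odd number of 2*pi turns).
Answer: -1


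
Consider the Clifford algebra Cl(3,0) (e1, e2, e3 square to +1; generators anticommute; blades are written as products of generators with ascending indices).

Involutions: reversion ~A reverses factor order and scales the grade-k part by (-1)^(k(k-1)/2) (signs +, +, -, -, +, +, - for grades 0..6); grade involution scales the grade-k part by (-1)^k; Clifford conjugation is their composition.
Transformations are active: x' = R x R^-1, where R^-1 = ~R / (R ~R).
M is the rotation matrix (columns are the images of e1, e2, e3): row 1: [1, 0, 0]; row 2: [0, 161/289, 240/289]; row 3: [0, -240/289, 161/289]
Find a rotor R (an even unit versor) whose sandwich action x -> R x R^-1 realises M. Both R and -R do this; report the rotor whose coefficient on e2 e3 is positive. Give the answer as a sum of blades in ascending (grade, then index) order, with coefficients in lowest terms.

Method: write R = a + b12*e1 e2 + b13*e1 e3 + b23*e2 e3 with a^2 + b12^2 + b13^2 + b23^2 = 1 (so R^-1 = ~R). Expanding the columns R e_j ~R gives tr M = 4a^2 - 1 and, from the antisymmetric part, M21 - M12 = -4a*b12, M13 - M31 = 4a*b13, M32 - M23 = -4a*b23.
Here tr M = 611/289, so a^2 = (1 + tr M)/4 = 225/289 and a = ±15/17. Taking a = 15/17: M21 - M12 = 0, M13 - M31 = 0, M32 - M23 = -480/289, giving b12 = 0, b13 = 0, b23 = 8/17, i.e. R = 15/17 + 8/17*e2 e3.
Its e2 e3 coefficient is already positive.
Answer: 15/17 + 8/17*e2 e3. Note: both R and -R realise this M (trace 611/289); the covering map identifies them, and the e2 e3-coefficient sign is the tie-breaker.


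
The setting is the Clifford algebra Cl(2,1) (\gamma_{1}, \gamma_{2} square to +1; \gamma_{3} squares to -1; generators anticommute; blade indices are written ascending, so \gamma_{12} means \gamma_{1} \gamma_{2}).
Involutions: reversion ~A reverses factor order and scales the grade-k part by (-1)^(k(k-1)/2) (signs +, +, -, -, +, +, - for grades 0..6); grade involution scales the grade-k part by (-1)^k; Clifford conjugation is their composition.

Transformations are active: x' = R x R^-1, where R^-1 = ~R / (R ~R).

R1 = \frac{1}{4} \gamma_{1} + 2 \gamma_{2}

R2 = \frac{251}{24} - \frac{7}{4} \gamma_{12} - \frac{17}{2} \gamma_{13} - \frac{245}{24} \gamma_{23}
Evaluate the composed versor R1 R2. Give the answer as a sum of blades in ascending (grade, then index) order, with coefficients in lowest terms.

Distribute over the terms of R1 (each basis-blade product reordered to ascending indices, repeated generators contracted through their squares):
(\frac{1}{4} \gamma_{1}) R2 = \frac{251}{96} \gamma_{1} - \frac{7}{16} \gamma_{2} - \frac{17}{8} \gamma_{3} - \frac{245}{96} \gamma_{123}
(2 \gamma_{2}) R2 = \frac{7}{2} \gamma_{1} + \frac{251}{12} \gamma_{2} - \frac{245}{12} \gamma_{3} + 17 \gamma_{123}
Summing the partial products and collecting blades:
Answer: \frac{587}{96} \gamma_{1} + \frac{983}{48} \gamma_{2} - \frac{541}{24} \gamma_{3} + \frac{1387}{96} \gamma_{123}


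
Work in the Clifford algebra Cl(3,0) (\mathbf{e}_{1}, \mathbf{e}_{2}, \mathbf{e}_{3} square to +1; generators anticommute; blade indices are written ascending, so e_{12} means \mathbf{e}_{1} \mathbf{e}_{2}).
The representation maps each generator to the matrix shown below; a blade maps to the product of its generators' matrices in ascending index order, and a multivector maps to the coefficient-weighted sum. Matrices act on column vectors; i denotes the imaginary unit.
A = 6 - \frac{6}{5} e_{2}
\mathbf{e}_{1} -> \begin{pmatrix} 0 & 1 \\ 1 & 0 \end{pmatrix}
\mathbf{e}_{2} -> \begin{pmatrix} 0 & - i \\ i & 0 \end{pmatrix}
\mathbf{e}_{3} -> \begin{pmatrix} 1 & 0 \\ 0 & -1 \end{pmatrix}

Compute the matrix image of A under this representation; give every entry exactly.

M = (6)*1 + (-\frac{6}{5})*rho(e_{2}), summed entrywise (1 is the identity matrix):
Answer: \begin{pmatrix} 6 & \frac{6 i}{5} \\ - \frac{6 i}{5} & 6 \end{pmatrix}


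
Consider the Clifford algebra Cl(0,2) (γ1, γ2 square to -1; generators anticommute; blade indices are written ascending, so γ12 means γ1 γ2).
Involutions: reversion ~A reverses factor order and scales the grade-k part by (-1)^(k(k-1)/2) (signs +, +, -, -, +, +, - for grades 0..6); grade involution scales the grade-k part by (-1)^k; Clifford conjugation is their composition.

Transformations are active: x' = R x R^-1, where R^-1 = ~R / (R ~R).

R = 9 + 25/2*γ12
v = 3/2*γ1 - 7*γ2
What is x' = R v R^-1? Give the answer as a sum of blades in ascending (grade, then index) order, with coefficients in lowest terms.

~R = 9 - 25/2*γ12, and R ~R = 949/4, so R^-1 = ~R / (949/4).
R v = 101*γ1 - 177/4*γ2
Answer: 11697/1898*γ1 + 3457/949*γ2


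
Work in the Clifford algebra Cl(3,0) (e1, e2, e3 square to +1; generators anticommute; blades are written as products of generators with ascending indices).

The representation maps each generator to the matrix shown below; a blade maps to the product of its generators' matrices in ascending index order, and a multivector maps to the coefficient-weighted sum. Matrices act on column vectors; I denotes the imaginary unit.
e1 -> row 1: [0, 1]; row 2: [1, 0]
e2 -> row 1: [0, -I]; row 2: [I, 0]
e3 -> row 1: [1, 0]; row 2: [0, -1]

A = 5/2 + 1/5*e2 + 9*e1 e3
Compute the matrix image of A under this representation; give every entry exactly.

Bivector images (products of the table entries): rho(e1 e3) = rho(e1)rho(e3) = row 1: [0, -1]; row 2: [1, 0].
M = (5/2)*1 + (1/5)*rho(e2) + (9)*rho(e1 e3), summed entrywise (1 is the identity matrix):
Answer: row 1: [5/2, -9 - I/5]; row 2: [9 + I/5, 5/2]


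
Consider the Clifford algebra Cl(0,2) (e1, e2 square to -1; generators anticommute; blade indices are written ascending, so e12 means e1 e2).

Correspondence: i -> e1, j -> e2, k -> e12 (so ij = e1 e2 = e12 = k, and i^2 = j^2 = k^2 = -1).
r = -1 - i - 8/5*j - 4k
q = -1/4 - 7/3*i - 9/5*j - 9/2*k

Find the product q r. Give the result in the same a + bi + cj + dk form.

In blades: q = -1/4 - 7/3*e1 - 9/5*e2 - 9/2*e12, r = -1 - e1 - 8/5*e2 - 4*e12.
Distribute q over r term by term (generator squares from the signature, products reordered to ascending indices): (-1/4)*r = 1/4 + 1/4*e1 + 2/5*e2 + e12; (-7/3*e1)*r = -7/3 + 7/3*e1 - 28/3*e2 + 56/15*e12; (-9/5*e2)*r = -72/25 + 36/5*e1 + 9/5*e2 - 9/5*e12; (-9/2*e12)*r = -18 - 36/5*e1 + 9/2*e2 + 9/2*e12.
Sum: -6889/300 + 31/12*e1 - 79/30*e2 + 223/30*e12; translating back through the correspondence:
Answer: -6889/300 + 31/12*i - 79/30*j + 223/30*k


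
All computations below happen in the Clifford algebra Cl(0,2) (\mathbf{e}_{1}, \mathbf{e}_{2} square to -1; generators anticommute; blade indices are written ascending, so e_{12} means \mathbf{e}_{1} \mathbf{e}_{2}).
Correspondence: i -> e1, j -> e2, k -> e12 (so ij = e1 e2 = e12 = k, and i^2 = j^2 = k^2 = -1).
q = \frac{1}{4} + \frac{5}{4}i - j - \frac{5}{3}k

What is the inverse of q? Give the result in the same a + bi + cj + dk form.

In blades: q = \frac{1}{4} + \frac{5}{4} e_{1} - e_{2} - \frac{5}{3} e_{12}.
With qbar = \frac{1}{4} - \frac{5}{4} e_{1} + e_{2} + \frac{5}{3} e_{12} (scalar fixed, mapped units negated), q qbar = \frac{389}{72} (the sum of squared coefficients), so q^-1 = qbar / (\frac{389}{72}) = \frac{18}{389} - \frac{90}{389} e_{1} + \frac{72}{389} e_{2} + \frac{120}{389} e_{12}; translating back:
Answer: \frac{18}{389} - \frac{90}{389}i + \frac{72}{389}j + \frac{120}{389}k


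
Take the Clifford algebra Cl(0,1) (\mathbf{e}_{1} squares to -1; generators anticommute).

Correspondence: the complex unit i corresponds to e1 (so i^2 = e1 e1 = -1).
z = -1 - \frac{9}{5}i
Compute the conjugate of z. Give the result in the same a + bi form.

In blades: z = -1 - \frac{9}{5} e_{1}.
Conjugation here is Clifford conjugation: the scalar is fixed and the grade-1 and grade-2 blades all flip sign, giving -1 + \frac{9}{5} e_{1}; translating back:
Answer: -1 + \frac{9}{5}i


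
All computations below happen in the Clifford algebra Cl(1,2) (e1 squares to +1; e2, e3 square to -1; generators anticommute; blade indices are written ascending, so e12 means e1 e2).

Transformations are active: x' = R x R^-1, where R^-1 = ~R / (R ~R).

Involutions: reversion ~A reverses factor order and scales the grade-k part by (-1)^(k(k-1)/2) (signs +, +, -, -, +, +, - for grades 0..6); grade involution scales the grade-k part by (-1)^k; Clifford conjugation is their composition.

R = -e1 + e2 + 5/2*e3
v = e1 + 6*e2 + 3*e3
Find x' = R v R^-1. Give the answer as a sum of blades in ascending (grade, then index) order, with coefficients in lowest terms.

~R = -e1 + e2 + 5/2*e3, and R ~R = -25/4, so R^-1 = ~R / (-25/4).
R v = -29/2 - 7*e12 - 11/2*e13 - 12*e23
Answer: -141/25*e1 - 34/25*e2 + 43/5*e3


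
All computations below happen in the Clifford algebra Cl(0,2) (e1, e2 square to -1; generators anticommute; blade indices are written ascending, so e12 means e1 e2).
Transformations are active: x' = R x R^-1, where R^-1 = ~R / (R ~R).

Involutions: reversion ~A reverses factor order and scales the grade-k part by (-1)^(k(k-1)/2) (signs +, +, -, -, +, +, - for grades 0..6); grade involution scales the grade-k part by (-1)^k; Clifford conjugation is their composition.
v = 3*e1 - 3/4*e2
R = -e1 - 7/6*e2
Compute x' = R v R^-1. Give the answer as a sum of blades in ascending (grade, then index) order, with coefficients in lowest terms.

~R = -e1 - 7/6*e2, and R ~R = -85/36, so R^-1 = ~R / (-85/36).
R v = 17/8 + 17/4*e12
Answer: -6/5*e1 + 57/20*e2


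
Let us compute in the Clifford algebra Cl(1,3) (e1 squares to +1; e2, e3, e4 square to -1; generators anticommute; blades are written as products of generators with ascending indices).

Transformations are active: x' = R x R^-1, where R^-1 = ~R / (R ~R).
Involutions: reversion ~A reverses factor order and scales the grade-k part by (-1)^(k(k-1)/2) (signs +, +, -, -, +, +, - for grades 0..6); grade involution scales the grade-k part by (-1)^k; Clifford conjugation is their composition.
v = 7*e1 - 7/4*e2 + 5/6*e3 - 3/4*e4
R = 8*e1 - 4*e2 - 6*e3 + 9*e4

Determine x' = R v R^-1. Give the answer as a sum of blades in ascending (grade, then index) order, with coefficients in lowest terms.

~R = 8*e1 - 4*e2 - 6*e3 + 9*e4, and R ~R = -69, so R^-1 = ~R / (-69).
R v = 243/4 + 14*e1 e2 + 146/3*e1 e3 - 69*e1 e4 - 83/6*e2 e3 + 75/4*e2 e4 - 3*e3 e4
Answer: -485/23*e1 + 809/92*e2 + 1343/138*e3 - 1389/92*e4


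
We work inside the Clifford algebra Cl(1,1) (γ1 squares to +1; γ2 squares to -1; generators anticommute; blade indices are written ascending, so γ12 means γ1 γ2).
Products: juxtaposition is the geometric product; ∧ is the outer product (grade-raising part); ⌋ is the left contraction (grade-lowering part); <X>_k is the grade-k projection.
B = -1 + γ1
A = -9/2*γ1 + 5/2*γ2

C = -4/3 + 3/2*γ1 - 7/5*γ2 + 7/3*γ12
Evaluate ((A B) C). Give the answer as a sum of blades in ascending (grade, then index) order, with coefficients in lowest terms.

step 1: -9/2 + 9/2*γ1 - 5/2*γ2 - 5/2*γ12
step 2: 41/12 - 265/12*γ1 + 1433/60*γ2 - 583/60*γ12
Answer: 41/12 - 265/12*γ1 + 1433/60*γ2 - 583/60*γ12


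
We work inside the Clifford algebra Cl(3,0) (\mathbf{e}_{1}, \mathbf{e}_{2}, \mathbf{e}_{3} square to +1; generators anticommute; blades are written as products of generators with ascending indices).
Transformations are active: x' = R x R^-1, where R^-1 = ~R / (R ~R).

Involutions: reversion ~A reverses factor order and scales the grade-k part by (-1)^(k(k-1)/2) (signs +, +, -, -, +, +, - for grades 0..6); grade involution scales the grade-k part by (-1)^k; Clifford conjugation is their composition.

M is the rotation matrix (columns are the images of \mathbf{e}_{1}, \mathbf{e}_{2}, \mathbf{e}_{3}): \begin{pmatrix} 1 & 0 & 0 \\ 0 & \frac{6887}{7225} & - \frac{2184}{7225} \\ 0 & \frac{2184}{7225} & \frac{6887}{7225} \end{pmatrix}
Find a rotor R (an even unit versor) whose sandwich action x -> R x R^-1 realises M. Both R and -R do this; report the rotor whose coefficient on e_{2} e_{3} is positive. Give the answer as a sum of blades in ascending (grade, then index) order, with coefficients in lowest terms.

Method: write R = a + b12*e_{1} e_{2} + b13*e_{1} e_{3} + b23*e_{2} e_{3} with a^2 + b12^2 + b13^2 + b23^2 = 1 (so R^-1 = ~R). Expanding the columns R e_j ~R gives tr M = 4a^2 - 1 and, from the antisymmetric part, M21 - M12 = -4a*b12, M13 - M31 = 4a*b13, M32 - M23 = -4a*b23.
Here tr M = \frac{20999}{7225}, so a^2 = (1 + tr M)/4 = \frac{7056}{7225} and a = ±\frac{84}{85}. Taking a = \frac{84}{85}: M21 - M12 = 0, M13 - M31 = 0, M32 - M23 = \frac{4368}{7225}, giving b12 = 0, b13 = 0, b23 = -\frac{13}{85}, i.e. R = \frac{84}{85} - \frac{13}{85} e_{2} e_{3}.
Its e_{2} e_{3} coefficient is negative, so report the other preimage -R.
Answer: -\frac{84}{85} + \frac{13}{85} e_{2} e_{3}. Recall the cover is two-to-one: with M of trace \frac{20999}{7225}, both preimages act alike, and the stated e_{2} e_{3} sign chooses the sheet.


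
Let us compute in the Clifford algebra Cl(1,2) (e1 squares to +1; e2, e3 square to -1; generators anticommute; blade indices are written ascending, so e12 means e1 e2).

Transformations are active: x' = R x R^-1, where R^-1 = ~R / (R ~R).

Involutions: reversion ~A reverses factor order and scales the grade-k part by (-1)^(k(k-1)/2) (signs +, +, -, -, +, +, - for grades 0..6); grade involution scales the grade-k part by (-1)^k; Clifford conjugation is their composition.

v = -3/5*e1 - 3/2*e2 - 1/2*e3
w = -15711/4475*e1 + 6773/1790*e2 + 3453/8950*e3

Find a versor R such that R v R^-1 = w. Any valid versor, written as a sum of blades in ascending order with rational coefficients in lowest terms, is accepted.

Here q(v) = q(w) = -107/50; the classical choice R = v + w = -18396/4475*e1 + 2044/895*e2 - 511/4475*e3 then realises v -> w under the sandwich.
Answer: -18396/4475*e1 + 2044/895*e2 - 511/4475*e3


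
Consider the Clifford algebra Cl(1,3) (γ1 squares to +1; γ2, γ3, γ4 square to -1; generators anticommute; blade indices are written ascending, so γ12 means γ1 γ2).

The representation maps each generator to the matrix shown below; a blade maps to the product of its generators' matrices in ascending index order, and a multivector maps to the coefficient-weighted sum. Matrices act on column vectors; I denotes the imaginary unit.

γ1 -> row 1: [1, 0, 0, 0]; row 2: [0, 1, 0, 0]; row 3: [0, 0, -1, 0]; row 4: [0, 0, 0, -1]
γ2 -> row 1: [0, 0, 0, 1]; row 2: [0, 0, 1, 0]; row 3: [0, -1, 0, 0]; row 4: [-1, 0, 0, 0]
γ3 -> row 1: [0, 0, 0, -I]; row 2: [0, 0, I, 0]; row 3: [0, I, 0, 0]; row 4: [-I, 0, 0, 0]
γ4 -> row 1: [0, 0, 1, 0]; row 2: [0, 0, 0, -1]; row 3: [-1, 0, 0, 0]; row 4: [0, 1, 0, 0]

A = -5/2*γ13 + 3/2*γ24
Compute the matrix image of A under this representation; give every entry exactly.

Bivector images (products of the table entries): rho(γ13) = rho(γ1)rho(γ3) = row 1: [0, 0, 0, -I]; row 2: [0, 0, I, 0]; row 3: [0, -I, 0, 0]; row 4: [I, 0, 0, 0]; rho(γ24) = rho(γ2)rho(γ4) = row 1: [0, 1, 0, 0]; row 2: [-1, 0, 0, 0]; row 3: [0, 0, 0, 1]; row 4: [0, 0, -1, 0].
M = (-5/2)*rho(γ13) + (3/2)*rho(γ24), summed entrywise:
Answer: row 1: [0, 3/2, 0, 5*I/2]; row 2: [-3/2, 0, -5*I/2, 0]; row 3: [0, 5*I/2, 0, 3/2]; row 4: [-5*I/2, 0, -3/2, 0]


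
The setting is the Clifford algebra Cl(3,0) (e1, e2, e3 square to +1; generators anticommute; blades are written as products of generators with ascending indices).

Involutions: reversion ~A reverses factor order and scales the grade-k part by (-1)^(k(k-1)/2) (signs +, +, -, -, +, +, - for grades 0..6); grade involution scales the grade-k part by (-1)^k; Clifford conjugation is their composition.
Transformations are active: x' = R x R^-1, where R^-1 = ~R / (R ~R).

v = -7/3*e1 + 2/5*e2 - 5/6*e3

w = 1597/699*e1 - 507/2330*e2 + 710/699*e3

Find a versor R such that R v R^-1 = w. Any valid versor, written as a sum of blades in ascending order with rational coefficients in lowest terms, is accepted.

Equal squares first: v^2 = w^2 = 5669/900. Then v + w = -34/699*e1 + 85/466*e2 + 85/466*e3 is a versor taking v to w, provided it is invertible.
Answer: -34/699*e1 + 85/466*e2 + 85/466*e3


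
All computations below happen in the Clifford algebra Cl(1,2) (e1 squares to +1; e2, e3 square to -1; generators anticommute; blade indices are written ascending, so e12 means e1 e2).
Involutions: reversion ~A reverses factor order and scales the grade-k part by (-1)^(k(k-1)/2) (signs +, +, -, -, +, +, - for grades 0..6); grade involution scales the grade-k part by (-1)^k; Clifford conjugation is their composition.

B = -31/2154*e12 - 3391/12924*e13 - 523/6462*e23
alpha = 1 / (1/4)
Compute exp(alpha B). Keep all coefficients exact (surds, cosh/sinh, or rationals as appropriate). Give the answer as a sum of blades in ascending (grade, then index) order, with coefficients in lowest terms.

B^2 term by term: the squares give (-31/2154)^2*(e12)^2 + (-3391/12924)^2*(e13)^2 + (-523/6462)^2*(e23)^2 = 961/4639716*(+1) + 11498881/167029776*(+1) + 273529/41757444*(-1) = 1/16 (each basis 2-blade squares to minus the product of its generators' squares); cross terms between blades sharing an index anticommute and cancel. So B^2 = 1/16.
B^2 = 1/16 — the positive square puts this in the hyperbolic regime; l = 1/4, alpha*l = 1, so exp(alpha B) = cosh(1) + (sinh(1)/(1/4))*B = cosh(1) + (4*sinh(1))*B.
Answer: cosh(1) - 62*sinh(1)/1077*e12 - 3391*sinh(1)/3231*e13 - 1046*sinh(1)/3231*e23


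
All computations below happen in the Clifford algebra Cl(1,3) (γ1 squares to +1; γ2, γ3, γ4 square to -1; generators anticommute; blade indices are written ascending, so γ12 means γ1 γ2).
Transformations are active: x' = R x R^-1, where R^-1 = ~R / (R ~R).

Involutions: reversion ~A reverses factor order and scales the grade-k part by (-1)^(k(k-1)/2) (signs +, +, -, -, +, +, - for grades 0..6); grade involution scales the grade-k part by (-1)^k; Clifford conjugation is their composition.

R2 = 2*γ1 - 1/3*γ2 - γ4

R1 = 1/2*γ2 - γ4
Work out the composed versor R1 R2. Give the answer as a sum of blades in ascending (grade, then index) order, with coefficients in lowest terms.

Distribute over the terms of R1 (each basis-blade product reordered to ascending indices, repeated generators contracted through their squares):
(1/2*γ2) R2 = 1/6 - γ12 - 1/2*γ24
(-γ4) R2 = -1 + 2*γ14 - 1/3*γ24
Summing the partial products and collecting blades:
Answer: -5/6 - γ12 + 2*γ14 - 5/6*γ24


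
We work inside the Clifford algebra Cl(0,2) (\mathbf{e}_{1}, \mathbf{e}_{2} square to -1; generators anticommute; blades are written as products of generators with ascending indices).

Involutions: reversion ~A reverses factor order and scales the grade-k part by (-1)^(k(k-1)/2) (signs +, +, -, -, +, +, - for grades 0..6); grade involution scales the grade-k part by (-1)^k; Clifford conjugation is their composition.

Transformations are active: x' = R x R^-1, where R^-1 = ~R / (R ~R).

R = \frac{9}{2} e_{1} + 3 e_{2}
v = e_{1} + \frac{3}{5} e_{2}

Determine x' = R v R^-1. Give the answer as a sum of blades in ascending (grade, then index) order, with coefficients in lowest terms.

~R = \frac{9}{2} e_{1} + 3 e_{2}, and R ~R = -\frac{117}{4}, so R^-1 = ~R / (-\frac{117}{4}).
R v = -\frac{63}{10} - \frac{3}{10} e_{1} e_{2}
Answer: \frac{61}{65} e_{1} + \frac{9}{13} e_{2}


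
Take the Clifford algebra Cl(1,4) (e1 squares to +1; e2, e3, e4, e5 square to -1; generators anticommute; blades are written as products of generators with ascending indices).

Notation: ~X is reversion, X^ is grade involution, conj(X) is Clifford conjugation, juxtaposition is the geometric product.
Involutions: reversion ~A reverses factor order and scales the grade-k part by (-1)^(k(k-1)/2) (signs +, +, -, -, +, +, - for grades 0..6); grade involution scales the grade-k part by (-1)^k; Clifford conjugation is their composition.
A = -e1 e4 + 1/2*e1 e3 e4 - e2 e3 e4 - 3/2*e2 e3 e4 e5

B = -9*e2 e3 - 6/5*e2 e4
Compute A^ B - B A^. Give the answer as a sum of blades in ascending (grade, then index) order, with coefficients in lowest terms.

first term: -6/5*e3 + 9*e4 + 6/5*e1 e2 + 9/5*e3 e5 - 27/2*e4 e5 - 3/5*e1 e2 e3 + 9/2*e1 e2 e4 + 9*e1 e2 e3 e4
second term: -6/5*e3 + 9*e4 - 6/5*e1 e2 + 9/5*e3 e5 - 27/2*e4 e5 + 3/5*e1 e2 e3 - 9/2*e1 e2 e4 + 9*e1 e2 e3 e4
Answer: 12/5*e1 e2 - 6/5*e1 e2 e3 + 9*e1 e2 e4


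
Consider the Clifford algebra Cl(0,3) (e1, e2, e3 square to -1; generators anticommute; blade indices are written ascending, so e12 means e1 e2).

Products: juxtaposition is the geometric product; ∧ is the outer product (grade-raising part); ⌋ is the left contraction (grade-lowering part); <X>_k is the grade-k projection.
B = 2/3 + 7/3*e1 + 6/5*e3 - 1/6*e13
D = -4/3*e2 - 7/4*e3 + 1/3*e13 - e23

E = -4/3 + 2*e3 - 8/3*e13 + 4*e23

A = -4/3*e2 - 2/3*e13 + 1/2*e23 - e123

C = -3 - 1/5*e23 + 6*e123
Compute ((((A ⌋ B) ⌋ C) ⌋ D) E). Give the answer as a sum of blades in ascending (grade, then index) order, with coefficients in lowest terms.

step 1: -1/9
step 2: 1/3 + 1/45*e23 - 2/3*e123
step 3: 1/45 - 4/9*e2 - 7/12*e3 + 1/9*e13 - 1/3*e23
step 4: 83/30 + 4/3*e1 - 29/27*e2 + 13/5*e3 - 4/9*e12 - 28/135*e13 - 16/45*e23 - 32/27*e123
Answer: 83/30 + 4/3*e1 - 29/27*e2 + 13/5*e3 - 4/9*e12 - 28/135*e13 - 16/45*e23 - 32/27*e123
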